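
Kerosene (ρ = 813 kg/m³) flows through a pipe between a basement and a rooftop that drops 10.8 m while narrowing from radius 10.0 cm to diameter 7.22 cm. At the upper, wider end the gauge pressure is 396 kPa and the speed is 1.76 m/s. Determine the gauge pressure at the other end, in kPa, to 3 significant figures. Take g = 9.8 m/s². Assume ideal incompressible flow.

P₂ = 409 kPa

The volume flow rate is constant, so v₂ = (A₁/A₂)v₁ = (314/40.9)·1.76 = 13.5 m/s.
Energy conservation along the streamline gives P₂ = P₁ − ½ρ(v₂² − v₁²) − ρg(h₂ − h₁).
P₂ = 396000 + ½·813·(1.76² − 13.5²) − 813·9.8·(−10.8) = 396000 + (-72900) − (-86000) = 409000 Pa.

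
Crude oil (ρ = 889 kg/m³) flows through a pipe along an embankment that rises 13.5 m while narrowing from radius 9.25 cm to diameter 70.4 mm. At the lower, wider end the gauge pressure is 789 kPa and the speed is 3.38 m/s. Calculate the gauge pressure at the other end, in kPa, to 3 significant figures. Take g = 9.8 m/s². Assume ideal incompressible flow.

Continuity gives A₁v₁ = A₂v₂, so v₂ = (269 cm²)/(38.9 cm²) × 3.38 m/s = 23.3 m/s.
Energy conservation along the streamline gives P₂ = P₁ − ½ρ(v₂² − v₁²) − ρg(h₂ − h₁).
P₂ = 789000 + ½·889·(3.38² − 23.3²) − 889·9.8·(+13.5) = 789000 + (-237000) − (118000) = 434000 Pa.

P₂ ≈ 434 kPa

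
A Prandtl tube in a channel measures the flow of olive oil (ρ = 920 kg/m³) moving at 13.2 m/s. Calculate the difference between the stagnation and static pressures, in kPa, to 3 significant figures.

80.2 kPa

At the stagnation point the flow is brought to rest, so Bernoulli gives P_stag − P_static = ½ρv².
ΔP = ½·920·13.2² = 80200 Pa.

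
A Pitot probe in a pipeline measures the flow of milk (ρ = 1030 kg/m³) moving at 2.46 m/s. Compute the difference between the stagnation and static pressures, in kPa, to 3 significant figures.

3.12 kPa

Bernoulli between the free stream and the stagnation point: ½ρv² = P_stag − P_static.
ΔP = ½·1030·2.46² = 3120 Pa.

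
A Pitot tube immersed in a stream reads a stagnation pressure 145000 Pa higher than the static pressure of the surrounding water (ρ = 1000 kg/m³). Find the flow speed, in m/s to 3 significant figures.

v ≈ 17.0 m/s

Bernoulli between the free stream and the stagnation point: ½ρv² = P_stag − P_static.
v = √(2ΔP/ρ) = √(2·145000/1000) = 17.0 m/s.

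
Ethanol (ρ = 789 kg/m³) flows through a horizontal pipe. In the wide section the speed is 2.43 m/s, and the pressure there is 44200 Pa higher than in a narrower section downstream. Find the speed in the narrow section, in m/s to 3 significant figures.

Horizontal Bernoulli: P₁ + ½ρv₁² = P₂ + ½ρv₂², so v₂² = v₁² + 2(P₁ − P₂)/ρ.
v₂ = √(2.43² + 2·44200/789) = √(5.90 + 112) = 10.9 m/s.

v₂ = 10.9 m/s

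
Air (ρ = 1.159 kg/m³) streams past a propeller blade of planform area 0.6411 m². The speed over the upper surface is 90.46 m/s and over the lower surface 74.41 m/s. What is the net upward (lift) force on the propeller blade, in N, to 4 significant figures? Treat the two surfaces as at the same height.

From P + ½ρv² = const at equal height, P_low − P_up = ½ρ(v_up² − v_low²).
ΔP = ½·1.159·(90.46² − 74.41²) = 1533 Pa.
Lift = ΔP · A = 1533 × 0.6411 = 983.1 N.

F = 983.1 N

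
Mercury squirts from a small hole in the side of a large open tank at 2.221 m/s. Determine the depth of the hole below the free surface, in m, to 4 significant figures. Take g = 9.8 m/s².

Torricelli: v = √(2gh), so h = v²/(2g).
h = 2.221²/(2·9.8) = 4.933/19.60 = 0.2517 m.

h = 0.2517 m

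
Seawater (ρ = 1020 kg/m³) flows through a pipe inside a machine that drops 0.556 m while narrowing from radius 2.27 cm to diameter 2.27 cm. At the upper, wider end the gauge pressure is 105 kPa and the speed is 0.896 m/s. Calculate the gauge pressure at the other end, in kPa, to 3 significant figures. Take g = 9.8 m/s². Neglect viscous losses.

P₂ ≈ 104 kPa

The volume flow rate is constant, so v₂ = (A₁/A₂)v₁ = (16.2/4.05)·0.896 = 3.58 m/s.
Applying Bernoulli between the two ends and solving for P₂: P₂ = P₁ + ½ρ(v₁² − v₂²) − ρgΔh.
P₂ = 105000 + ½·1020·(0.896² − 3.58²) − 1020·9.8·(−0.556) = 105000 + (-6140) − (-5560) = 104000 Pa.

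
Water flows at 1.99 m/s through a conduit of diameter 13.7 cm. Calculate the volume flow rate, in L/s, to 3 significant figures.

Q ≈ 29.3 L/s

Q = A·v = 0.0147 m² × 1.99 m/s = 0.0293 m³/s.
Converting: 0.0293 m³/s × 1000 = 29.3 L/s.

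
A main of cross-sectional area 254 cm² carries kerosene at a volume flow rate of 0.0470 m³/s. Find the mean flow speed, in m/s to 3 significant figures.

v ≈ 1.85 m/s

Q = 0.0470 m³/s = 0.0470 m³/s.
v = Q/A = 0.0470 / 0.0254 = 1.85 m/s.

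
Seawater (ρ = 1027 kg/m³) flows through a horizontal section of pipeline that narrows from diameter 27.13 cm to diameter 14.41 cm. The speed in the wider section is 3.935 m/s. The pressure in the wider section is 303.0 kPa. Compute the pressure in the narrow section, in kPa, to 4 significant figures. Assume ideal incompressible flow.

P₂ ≈ 211.0 kPa

Mass conservation (A₁v₁ = A₂v₂) gives v₂ = 3.935 × 578.1/163.1 = 13.95 m/s.
Bernoulli (h₁ = h₂): P₁ − P₂ = ½ρ(v₂² − v₁²).
P₂ = P₁ − ½ρ(v₂² − v₁²) = 303000 − ½·1027·(13.95² − 3.935²) = 303000 − 91950 = 211000 Pa.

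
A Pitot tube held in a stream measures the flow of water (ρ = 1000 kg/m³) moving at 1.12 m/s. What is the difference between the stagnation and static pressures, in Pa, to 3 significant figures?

627 Pa

At the stagnation point the flow is brought to rest, so Bernoulli gives P_stag − P_static = ½ρv².
ΔP = ½·1000·1.12² = 627 Pa.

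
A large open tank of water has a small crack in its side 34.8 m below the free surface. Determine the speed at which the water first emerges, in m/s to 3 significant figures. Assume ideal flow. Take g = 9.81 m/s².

With the surface at rest and both surface and jet at atmospheric pressure, Bernoulli gives ρg h = ½ρv², so v = √(2gh) = √(2·9.81·34.8) = 26.1 m/s.

v ≈ 26.1 m/s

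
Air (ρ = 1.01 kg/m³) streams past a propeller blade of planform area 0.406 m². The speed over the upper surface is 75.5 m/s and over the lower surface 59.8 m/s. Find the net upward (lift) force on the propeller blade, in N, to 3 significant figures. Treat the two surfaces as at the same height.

With equal heights on the two surfaces, Bernoulli gives P_lower − P_upper = ½ρ(v_upper² − v_lower²).
ΔP = ½·1.01·(75.5² − 59.8²) = 1070 Pa.
Lift = ΔP · A = 1070 × 0.406 = 436 N.

436 N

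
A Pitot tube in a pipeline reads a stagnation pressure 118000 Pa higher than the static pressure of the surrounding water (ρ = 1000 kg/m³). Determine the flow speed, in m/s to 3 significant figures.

v ≈ 15.4 m/s

Bernoulli between the free stream and the stagnation point: ½ρv² = P_stag − P_static.
v = √(2ΔP/ρ) = √(2·118000/1000) = 15.4 m/s.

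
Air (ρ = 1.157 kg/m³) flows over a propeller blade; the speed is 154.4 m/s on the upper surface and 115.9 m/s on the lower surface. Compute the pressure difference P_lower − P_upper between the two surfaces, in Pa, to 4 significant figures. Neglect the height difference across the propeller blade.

The pressure is lower where the speed is higher: ΔP = ½ρ(v_up² − v_low²).
ΔP = ½·1.157·(154.4² − 115.9²) = 6020 Pa.

ΔP ≈ 6020 Pa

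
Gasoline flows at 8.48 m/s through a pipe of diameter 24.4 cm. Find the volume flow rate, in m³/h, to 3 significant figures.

1430 m³/h

Q = A·v = 0.0468 m² × 8.48 m/s = 0.397 m³/s.
Converting: 0.397 m³/s × 3600 = 1430 m³/h.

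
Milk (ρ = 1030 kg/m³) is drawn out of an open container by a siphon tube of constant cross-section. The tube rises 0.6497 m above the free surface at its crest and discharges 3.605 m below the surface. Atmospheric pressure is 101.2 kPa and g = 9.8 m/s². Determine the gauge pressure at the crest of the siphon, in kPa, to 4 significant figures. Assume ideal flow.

P_gauge ≈ -42.95 kPa

Bernoulli surface→outlet gives ½v² = g·h_out, so v = √(2·9.8·3.605) = 8.406 m/s.
Continuity keeps v the same throughout the tube; from surface to crest, P_atm + 0 = P_top + ½ρv² + ρg·h_top.
P_top = 101200 − ½·1030·8.406² − 1030·9.8·0.6497 = 58250 Pa. So P_gauge = P_top − P_atm = -42950 Pa.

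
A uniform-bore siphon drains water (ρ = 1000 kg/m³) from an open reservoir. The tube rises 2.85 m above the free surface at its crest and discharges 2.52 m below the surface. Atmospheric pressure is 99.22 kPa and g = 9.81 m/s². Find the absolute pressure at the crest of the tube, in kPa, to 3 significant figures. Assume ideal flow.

Bernoulli surface→outlet gives ½v² = g·h_out, so v = √(2·9.81·2.52) = 7.03 m/s.
With constant cross-section the crest speed equals v; applying Bernoulli from the surface up to the crest, P_top = P_atm − ½ρv² − ρg·h_top.
P_top = 99220 − ½·1000·7.03² − 1000·9.81·2.85 = 46500 Pa.

46.5 kPa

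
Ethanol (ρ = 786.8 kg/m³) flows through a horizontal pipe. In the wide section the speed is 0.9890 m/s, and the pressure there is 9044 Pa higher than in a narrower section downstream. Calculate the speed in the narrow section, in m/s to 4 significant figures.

v₂ ≈ 4.896 m/s

Along the level pipe P + ½ρv² is conserved, hence v₂² = v₁² + 2(P₁ − P₂)/ρ.
v₂ = √(0.9890² + 2·9044/786.8) = √(0.9781 + 22.99) = 4.896 m/s.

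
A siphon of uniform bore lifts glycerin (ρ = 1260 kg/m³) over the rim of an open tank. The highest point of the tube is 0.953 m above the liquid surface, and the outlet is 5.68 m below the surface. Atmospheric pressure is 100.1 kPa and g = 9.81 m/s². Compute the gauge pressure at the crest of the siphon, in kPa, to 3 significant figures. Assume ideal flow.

The outlet speed comes from Torricelli: v = √(2g·5.68) = 10.6 m/s.
With constant cross-section the crest speed equals v; applying Bernoulli from the surface up to the crest, P_top = P_atm − ½ρv² − ρg·h_top.
P_top = 100100 − ½·1260·10.6² − 1260·9.81·0.953 = 18100 Pa. So P_gauge = P_top − P_atm = -82000 Pa.

P_gauge ≈ -82.0 kPa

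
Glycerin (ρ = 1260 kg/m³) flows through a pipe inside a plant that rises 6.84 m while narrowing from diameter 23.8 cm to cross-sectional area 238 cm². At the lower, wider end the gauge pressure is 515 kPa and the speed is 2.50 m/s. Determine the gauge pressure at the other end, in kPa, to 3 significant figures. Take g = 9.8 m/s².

421 kPa

Mass conservation (A₁v₁ = A₂v₂) gives v₂ = 2.50 × 445/238 = 4.67 m/s.
Bernoulli: P₁ + ½ρv₁² + ρg h₁ = P₂ + ½ρv₂² + ρg h₂, so P₂ = P₁ + ½ρ(v₁² − v₂²) − ρg(h₂ − h₁).
P₂ = 515000 + ½·1260·(2.50² − 4.67²) − 1260·9.8·(+6.84) = 515000 + (-9820) − (84500) = 421000 Pa.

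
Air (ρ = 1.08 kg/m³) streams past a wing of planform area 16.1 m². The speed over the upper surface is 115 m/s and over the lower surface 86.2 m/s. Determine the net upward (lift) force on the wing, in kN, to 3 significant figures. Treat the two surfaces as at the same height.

With equal heights on the two surfaces, Bernoulli gives P_lower − P_upper = ½ρ(v_upper² − v_lower²).
ΔP = ½·1.08·(115² − 86.2²) = 3130 Pa.
Lift = ΔP · A = 3130 × 16.1 = 50400 N.

50.4 kN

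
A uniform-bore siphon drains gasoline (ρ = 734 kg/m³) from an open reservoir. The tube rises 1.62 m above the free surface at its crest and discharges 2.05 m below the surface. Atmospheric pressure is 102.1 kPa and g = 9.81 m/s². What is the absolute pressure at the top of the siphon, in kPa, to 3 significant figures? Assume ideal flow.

Bernoulli surface→outlet gives ½v² = g·h_out, so v = √(2·9.81·2.05) = 6.34 m/s.
Continuity keeps v the same throughout the tube; from surface to crest, P_atm + 0 = P_top + ½ρv² + ρg·h_top.
P_top = 102100 − ½·734·6.34² − 734·9.81·1.62 = 75700 Pa.

P_top ≈ 75.7 kPa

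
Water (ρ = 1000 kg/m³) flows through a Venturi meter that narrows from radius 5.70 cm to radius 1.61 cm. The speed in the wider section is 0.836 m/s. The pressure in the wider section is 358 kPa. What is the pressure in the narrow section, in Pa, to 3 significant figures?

By continuity, v₂ = v₁·A₁/A₂ = 0.836·(102/8.14) = 10.5 m/s.
Along the horizontal streamline, P + ½ρv² is constant.
P₂ = P₁ − ½ρ(v₂² − v₁²) = 358000 − ½·1000·(10.5² − 0.836²) = 358000 − 54600 = 303000 Pa.

P₂ = 303000 Pa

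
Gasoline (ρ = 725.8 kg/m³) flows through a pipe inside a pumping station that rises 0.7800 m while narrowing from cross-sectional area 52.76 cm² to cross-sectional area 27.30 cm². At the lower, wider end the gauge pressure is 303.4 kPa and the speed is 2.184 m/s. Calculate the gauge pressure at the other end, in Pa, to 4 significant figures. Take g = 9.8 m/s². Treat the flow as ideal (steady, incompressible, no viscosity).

293100 Pa

Continuity gives A₁v₁ = A₂v₂, so v₂ = (52.76 cm²)/(27.30 cm²) × 2.184 m/s = 4.221 m/s.
Applying Bernoulli between the two ends and solving for P₂: P₂ = P₁ + ½ρ(v₁² − v₂²) − ρgΔh.
P₂ = 303400 + ½·725.8·(2.184² − 4.221²) − 725.8·9.8·(+0.7800) = 303400 + (-4734) − (5548) = 293100 Pa.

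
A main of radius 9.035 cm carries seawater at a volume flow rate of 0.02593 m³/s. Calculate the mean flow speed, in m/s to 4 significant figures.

Q = 0.02593 m³/s = 0.02593 m³/s.
v = Q/A = 0.02593 / 0.02565 = 1.011 m/s.

1.011 m/s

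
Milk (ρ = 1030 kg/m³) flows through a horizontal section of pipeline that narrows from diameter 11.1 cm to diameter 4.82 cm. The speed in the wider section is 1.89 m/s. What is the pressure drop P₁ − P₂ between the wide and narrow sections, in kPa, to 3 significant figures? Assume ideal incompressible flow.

ΔP = 49.9 kPa

Continuity gives A₁v₁ = A₂v₂, so v₂ = (96.8 cm²)/(18.2 cm²) × 1.89 m/s = 10.0 m/s.
Bernoulli (h₁ = h₂): P₁ − P₂ = ½ρ(v₂² − v₁²).
P₁ − P₂ = ½·1030·(10.0² − 1.89²) = ½·1030·96.9 = 49900 Pa.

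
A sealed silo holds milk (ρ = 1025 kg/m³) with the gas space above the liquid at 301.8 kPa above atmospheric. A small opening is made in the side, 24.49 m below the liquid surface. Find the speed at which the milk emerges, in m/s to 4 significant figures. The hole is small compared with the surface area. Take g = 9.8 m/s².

v ≈ 32.69 m/s

Take point 1 at the surface (v₁ ≈ 0) and point 2 at the hole (at atmospheric pressure). Bernoulli: P₁ + ρg h = P_atm + ½ρv₂².
With P₁ − P_atm = 301800 Pa, v₂ = √(2gh + 2ΔP/ρ) = √(2·9.8·24.49 + 2·301800/1025) = 32.69 m/s.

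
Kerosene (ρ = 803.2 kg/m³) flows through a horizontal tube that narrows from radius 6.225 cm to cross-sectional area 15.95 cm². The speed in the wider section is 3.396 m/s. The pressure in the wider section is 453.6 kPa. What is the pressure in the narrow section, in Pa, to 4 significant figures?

P₂ = 188400 Pa

Continuity gives A₁v₁ = A₂v₂, so v₂ = (121.7 cm²)/(15.95 cm²) × 3.396 m/s = 25.92 m/s.
Along the horizontal streamline, P + ½ρv² is constant.
P₂ = P₁ − ½ρ(v₂² − v₁²) = 453600 − ½·803.2·(25.92² − 3.396²) = 453600 − 265200 = 188400 Pa.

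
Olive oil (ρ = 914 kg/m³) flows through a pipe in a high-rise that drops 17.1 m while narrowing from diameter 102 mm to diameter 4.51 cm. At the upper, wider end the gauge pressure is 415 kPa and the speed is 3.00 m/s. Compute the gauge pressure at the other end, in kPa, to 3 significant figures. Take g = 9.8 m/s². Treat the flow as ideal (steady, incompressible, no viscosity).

The volume flow rate is constant, so v₂ = (A₁/A₂)v₁ = (81.7/16.0)·3.00 = 15.3 m/s.
Bernoulli: P₁ + ½ρv₁² + ρg h₁ = P₂ + ½ρv₂² + ρg h₂, so P₂ = P₁ + ½ρ(v₁² − v₂²) − ρg(h₂ − h₁).
P₂ = 415000 + ½·914·(3.00² − 15.3²) − 914·9.8·(−17.1) = 415000 + (-103000) − (-153000) = 465000 Pa.

P₂ ≈ 465 kPa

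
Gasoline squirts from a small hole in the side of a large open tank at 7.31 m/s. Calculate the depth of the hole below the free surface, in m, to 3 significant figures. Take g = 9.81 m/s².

Inverting v = √(2gh) gives h = v² / 2g.
h = 7.31²/(2·9.81) = 53.4/19.62 = 2.72 m.

h = 2.72 m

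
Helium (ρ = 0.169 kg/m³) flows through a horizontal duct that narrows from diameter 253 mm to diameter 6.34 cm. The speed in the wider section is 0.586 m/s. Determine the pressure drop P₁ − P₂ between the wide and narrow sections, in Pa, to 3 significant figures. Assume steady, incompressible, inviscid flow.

By continuity, v₂ = v₁·A₁/A₂ = 0.586·(503/31.6) = 9.33 m/s.
Bernoulli (h₁ = h₂): P₁ − P₂ = ½ρ(v₂² − v₁²).
P₁ − P₂ = ½·0.169·(9.33² − 0.586²) = ½·0.169·86.7 = 7.33 Pa.

7.33 Pa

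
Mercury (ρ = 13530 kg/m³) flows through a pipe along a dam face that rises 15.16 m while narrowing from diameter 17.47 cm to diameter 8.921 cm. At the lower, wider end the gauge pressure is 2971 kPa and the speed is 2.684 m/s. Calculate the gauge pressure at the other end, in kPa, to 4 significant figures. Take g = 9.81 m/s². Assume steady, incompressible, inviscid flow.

P₂ ≈ 290.8 kPa

By continuity, v₂ = v₁·A₁/A₂ = 2.684·(239.7/62.51) = 10.29 m/s.
Applying Bernoulli between the two ends and solving for P₂: P₂ = P₁ + ½ρ(v₁² − v₂²) − ρgΔh.
P₂ = 2971000 + ½·13530·(2.684² − 10.29²) − 13530·9.81·(+15.16) = 2971000 + (-668000) − (2012000) = 290800 Pa.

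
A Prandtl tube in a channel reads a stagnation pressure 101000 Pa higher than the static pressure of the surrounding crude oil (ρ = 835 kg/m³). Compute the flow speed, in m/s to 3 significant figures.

v = 15.6 m/s

At the stagnation point the flow is brought to rest, so Bernoulli gives P_stag − P_static = ½ρv².
v = √(2ΔP/ρ) = √(2·101000/835) = 15.6 m/s.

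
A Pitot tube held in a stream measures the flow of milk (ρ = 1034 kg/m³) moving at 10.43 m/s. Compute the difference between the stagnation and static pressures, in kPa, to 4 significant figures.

The dynamic pressure equals the rise in static pressure at the stagnation point: ΔP = ½ρv².
ΔP = ½·1034·10.43² = 56240 Pa.

56.24 kPa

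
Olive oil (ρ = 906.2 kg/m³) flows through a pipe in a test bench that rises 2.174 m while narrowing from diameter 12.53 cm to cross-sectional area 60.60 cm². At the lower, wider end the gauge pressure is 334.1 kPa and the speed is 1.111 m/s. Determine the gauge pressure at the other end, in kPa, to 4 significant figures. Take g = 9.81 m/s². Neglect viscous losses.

313.0 kPa

Continuity gives A₁v₁ = A₂v₂, so v₂ = (123.3 cm²)/(60.60 cm²) × 1.111 m/s = 2.261 m/s.
Applying Bernoulli between the two ends and solving for P₂: P₂ = P₁ + ½ρ(v₁² − v₂²) − ρgΔh.
P₂ = 334100 + ½·906.2·(1.111² − 2.261²) − 906.2·9.81·(+2.174) = 334100 + (-1756) − (19330) = 313000 Pa.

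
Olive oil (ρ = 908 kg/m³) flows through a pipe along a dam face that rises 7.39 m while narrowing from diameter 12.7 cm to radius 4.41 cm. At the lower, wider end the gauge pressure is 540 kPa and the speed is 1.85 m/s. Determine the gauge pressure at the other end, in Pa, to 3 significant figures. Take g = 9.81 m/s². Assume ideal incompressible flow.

Continuity gives A₁v₁ = A₂v₂, so v₂ = (127 cm²)/(61.1 cm²) × 1.85 m/s = 3.84 m/s.
Energy conservation along the streamline gives P₂ = P₁ − ½ρ(v₂² − v₁²) − ρg(h₂ − h₁).
P₂ = 540000 + ½·908·(1.85² − 3.84²) − 908·9.81·(+7.39) = 540000 + (-5130) − (65800) = 469000 Pa.

469000 Pa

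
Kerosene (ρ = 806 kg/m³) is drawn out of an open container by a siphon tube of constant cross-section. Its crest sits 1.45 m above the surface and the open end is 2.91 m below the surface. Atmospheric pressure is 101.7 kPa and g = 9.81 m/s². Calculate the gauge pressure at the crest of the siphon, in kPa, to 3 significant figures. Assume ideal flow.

P_gauge ≈ -34.5 kPa

The outlet speed comes from Torricelli: v = √(2g·2.91) = 7.56 m/s.
Continuity keeps v the same throughout the tube; from surface to crest, P_atm + 0 = P_top + ½ρv² + ρg·h_top.
P_top = 101700 − ½·806·7.56² − 806·9.81·1.45 = 67200 Pa. So P_gauge = P_top − P_atm = -34500 Pa.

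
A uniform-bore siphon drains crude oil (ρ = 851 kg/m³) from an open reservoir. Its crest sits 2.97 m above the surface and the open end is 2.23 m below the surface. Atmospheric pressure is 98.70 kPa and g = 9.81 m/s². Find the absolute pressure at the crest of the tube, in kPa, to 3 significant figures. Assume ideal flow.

P_top = 55.3 kPa

The outlet speed comes from Torricelli: v = √(2g·2.23) = 6.61 m/s.
The bore is uniform, so the speed at the crest is the same v. Bernoulli surface→crest: P_atm = P_top + ½ρv² + ρg·h_top.
P_top = 98700 − ½·851·6.61² − 851·9.81·2.97 = 55300 Pa.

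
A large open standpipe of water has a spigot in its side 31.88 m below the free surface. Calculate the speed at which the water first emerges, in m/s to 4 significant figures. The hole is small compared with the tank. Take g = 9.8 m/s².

v ≈ 25.00 m/s

Bernoulli from surface to hole (P equal, v_surface ≈ 0): v = √(2gh) = √(2×9.8×31.88) = 25.00 m/s.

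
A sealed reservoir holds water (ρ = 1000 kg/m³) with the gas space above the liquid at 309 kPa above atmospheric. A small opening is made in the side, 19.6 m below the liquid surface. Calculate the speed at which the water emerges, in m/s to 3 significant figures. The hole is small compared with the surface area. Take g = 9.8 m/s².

Take point 1 at the surface (v₁ ≈ 0) and point 2 at the hole (at atmospheric pressure). Bernoulli: P₁ + ρg h = P_atm + ½ρv₂².
With P₁ − P_atm = 309000 Pa, v₂ = √(2gh + 2ΔP/ρ) = √(2·9.8·19.6 + 2·309000/1000) = 31.7 m/s.

31.7 m/s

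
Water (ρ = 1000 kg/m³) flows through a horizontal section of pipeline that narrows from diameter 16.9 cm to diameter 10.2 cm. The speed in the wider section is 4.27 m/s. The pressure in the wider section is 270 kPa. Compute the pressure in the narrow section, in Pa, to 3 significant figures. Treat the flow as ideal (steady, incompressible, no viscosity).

By continuity, v₂ = v₁·A₁/A₂ = 4.27·(224/81.7) = 11.7 m/s.
Bernoulli (h₁ = h₂): P₁ − P₂ = ½ρ(v₂² − v₁²).
P₂ = P₁ − ½ρ(v₂² − v₁²) = 270000 − ½·1000·(11.7² − 4.27²) = 270000 − 59600 = 210000 Pa.

210000 Pa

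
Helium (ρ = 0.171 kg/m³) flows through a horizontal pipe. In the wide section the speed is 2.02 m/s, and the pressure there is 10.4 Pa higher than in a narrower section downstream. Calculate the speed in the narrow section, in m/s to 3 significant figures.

v₂ ≈ 11.2 m/s

With h₁ = h₂, rearranging Bernoulli gives v₂ = √(v₁² + 2ΔP/ρ).
v₂ = √(2.02² + 2·10.4/0.171) = √(4.08 + 122) = 11.2 m/s.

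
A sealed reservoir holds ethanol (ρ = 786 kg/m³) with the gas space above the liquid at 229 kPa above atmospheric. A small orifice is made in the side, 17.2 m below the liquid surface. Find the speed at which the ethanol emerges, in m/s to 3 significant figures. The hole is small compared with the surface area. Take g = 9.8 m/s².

v ≈ 30.3 m/s

Take point 1 at the surface (v₁ ≈ 0) and point 2 at the hole (at atmospheric pressure). Bernoulli: P₁ + ρg h = P_atm + ½ρv₂².
With P₁ − P_atm = 229000 Pa, v₂ = √(2gh + 2ΔP/ρ) = √(2·9.8·17.2 + 2·229000/786) = 30.3 m/s.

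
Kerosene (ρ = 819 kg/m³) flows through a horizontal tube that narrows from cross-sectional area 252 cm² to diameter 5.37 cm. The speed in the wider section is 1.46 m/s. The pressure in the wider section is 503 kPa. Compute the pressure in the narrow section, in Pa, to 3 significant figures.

Continuity gives A₁v₁ = A₂v₂, so v₂ = (252 cm²)/(22.6 cm²) × 1.46 m/s = 16.2 m/s.
Along the horizontal streamline, P + ½ρv² is constant.
P₂ = P₁ − ½ρ(v₂² − v₁²) = 503000 − ½·819·(16.2² − 1.46²) = 503000 − 107000 = 396000 Pa.

P₂ ≈ 396000 Pa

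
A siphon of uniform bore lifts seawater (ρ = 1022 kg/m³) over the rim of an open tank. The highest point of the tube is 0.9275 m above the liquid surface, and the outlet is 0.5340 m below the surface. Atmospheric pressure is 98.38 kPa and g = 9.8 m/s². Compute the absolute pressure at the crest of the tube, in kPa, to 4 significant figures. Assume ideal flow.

The outlet speed comes from Torricelli: v = √(2g·0.5340) = 3.235 m/s.
The bore is uniform, so the speed at the crest is the same v. Bernoulli surface→crest: P_atm = P_top + ½ρv² + ρg·h_top.
P_top = 98380 − ½·1022·3.235² − 1022·9.8·0.9275 = 83740 Pa.

P_top ≈ 83.74 kPa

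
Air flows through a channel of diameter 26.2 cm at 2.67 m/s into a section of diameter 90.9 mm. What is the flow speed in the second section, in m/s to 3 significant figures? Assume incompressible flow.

The volume flow rate is constant, so v₂ = (A₁/A₂)v₁ = (539/64.9)·2.67 = 22.2 m/s.

22.2 m/s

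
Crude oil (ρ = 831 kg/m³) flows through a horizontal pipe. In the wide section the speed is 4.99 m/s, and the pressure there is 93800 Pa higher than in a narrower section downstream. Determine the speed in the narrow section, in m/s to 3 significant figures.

15.8 m/s

Along the level pipe P + ½ρv² is conserved, hence v₂² = v₁² + 2(P₁ − P₂)/ρ.
v₂ = √(4.99² + 2·93800/831) = √(24.9 + 226) = 15.8 m/s.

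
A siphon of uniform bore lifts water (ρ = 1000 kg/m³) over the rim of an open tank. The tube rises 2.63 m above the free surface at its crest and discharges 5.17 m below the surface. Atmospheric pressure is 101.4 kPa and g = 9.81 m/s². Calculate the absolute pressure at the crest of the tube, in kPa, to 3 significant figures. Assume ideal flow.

P_top ≈ 24.9 kPa

From the surface to the outlet (both open to atmosphere, surface at rest): v = √(2g·h_out) = √(2·9.81·5.17) = 10.1 m/s.
With constant cross-section the crest speed equals v; applying Bernoulli from the surface up to the crest, P_top = P_atm − ½ρv² − ρg·h_top.
P_top = 101400 − ½·1000·10.1² − 1000·9.81·2.63 = 24900 Pa.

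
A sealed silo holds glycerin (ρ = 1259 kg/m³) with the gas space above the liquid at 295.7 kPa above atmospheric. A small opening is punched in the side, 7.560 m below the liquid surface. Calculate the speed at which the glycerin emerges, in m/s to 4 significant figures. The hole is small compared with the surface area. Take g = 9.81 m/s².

v ≈ 24.86 m/s

Take point 1 at the surface (v₁ ≈ 0) and point 2 at the hole (at atmospheric pressure). Bernoulli: P₁ + ρg h = P_atm + ½ρv₂².
With P₁ − P_atm = 295700 Pa, v₂ = √(2gh + 2ΔP/ρ) = √(2·9.81·7.560 + 2·295700/1259) = 24.86 m/s.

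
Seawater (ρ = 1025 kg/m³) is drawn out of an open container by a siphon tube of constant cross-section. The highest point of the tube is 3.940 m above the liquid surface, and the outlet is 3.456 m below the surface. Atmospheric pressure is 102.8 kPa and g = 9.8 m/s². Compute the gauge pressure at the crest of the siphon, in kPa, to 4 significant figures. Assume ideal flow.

The outlet speed comes from Torricelli: v = √(2g·3.456) = 8.230 m/s.
Continuity keeps v the same throughout the tube; from surface to crest, P_atm + 0 = P_top + ½ρv² + ρg·h_top.
P_top = 102800 − ½·1025·8.230² − 1025·9.8·3.940 = 28510 Pa. So P_gauge = P_top − P_atm = -74290 Pa.

-74.29 kPa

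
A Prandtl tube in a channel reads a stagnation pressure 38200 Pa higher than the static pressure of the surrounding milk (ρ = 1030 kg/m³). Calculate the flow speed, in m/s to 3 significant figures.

v ≈ 8.61 m/s

At the stagnation point the flow is brought to rest, so Bernoulli gives P_stag − P_static = ½ρv².
v = √(2ΔP/ρ) = √(2·38200/1030) = 8.61 m/s.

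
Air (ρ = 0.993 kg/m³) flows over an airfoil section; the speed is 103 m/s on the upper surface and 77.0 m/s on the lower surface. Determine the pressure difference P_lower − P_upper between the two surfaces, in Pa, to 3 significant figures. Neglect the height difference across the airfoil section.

With negligible Δh, P + ½ρv² is constant, so P_low − P_up = ½ρ(v_up² − v_low²).
ΔP = ½·0.993·(103² − 77.0²) = 2320 Pa.

ΔP ≈ 2320 Pa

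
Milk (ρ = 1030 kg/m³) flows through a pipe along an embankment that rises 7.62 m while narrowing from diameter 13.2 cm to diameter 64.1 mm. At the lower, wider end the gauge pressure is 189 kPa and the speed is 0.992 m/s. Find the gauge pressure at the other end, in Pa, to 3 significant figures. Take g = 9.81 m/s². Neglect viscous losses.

The volume flow rate is constant, so v₂ = (A₁/A₂)v₁ = (137/32.3)·0.992 = 4.21 m/s.
Applying Bernoulli between the two ends and solving for P₂: P₂ = P₁ + ½ρ(v₁² − v₂²) − ρgΔh.
P₂ = 189000 + ½·1030·(0.992² − 4.21²) − 1030·9.81·(+7.62) = 189000 + (-8610) − (77000) = 103000 Pa.

103000 Pa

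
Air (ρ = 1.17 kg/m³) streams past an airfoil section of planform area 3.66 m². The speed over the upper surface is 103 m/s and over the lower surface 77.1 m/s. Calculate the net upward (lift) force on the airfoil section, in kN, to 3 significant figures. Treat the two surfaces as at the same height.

9.99 kN

The faster flow above has the lower pressure; Bernoulli (same height) gives ΔP = ½ρ(v_up² − v_low²).
ΔP = ½·1.17·(103² − 77.1²) = 2730 Pa.
Lift = ΔP · A = 2730 × 3.66 = 9990 N.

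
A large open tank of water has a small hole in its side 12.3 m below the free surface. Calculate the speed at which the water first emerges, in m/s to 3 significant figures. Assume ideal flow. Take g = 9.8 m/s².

v ≈ 15.5 m/s

With the surface at rest and both surface and jet at atmospheric pressure, Bernoulli gives ρg h = ½ρv², so v = √(2gh) = √(2·9.8·12.3) = 15.5 m/s.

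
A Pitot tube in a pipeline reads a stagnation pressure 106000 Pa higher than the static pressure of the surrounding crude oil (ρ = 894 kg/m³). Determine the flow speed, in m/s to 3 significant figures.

The dynamic pressure equals the rise in static pressure at the stagnation point: ΔP = ½ρv².
v = √(2ΔP/ρ) = √(2·106000/894) = 15.4 m/s.

v = 15.4 m/s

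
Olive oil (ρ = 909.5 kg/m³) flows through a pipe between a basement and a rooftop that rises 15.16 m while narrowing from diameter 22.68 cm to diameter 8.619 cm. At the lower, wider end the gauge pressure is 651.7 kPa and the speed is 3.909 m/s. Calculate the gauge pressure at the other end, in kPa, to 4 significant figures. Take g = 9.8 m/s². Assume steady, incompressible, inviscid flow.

P₂ = 190.4 kPa

Continuity gives A₁v₁ = A₂v₂, so v₂ = (404.0 cm²)/(58.34 cm²) × 3.909 m/s = 27.07 m/s.
Energy conservation along the streamline gives P₂ = P₁ − ½ρ(v₂² − v₁²) − ρg(h₂ − h₁).
P₂ = 651700 + ½·909.5·(3.909² − 27.07²) − 909.5·9.8·(+15.16) = 651700 + (-326200) − (135100) = 190400 Pa.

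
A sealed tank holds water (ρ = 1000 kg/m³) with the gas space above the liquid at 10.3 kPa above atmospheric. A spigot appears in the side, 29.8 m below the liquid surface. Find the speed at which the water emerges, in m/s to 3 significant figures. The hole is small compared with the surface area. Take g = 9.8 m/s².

24.6 m/s

Take point 1 at the surface (v₁ ≈ 0) and point 2 at the hole (at atmospheric pressure). Bernoulli: P₁ + ρg h = P_atm + ½ρv₂².
With P₁ − P_atm = 10300 Pa, v₂ = √(2gh + 2ΔP/ρ) = √(2·9.8·29.8 + 2·10300/1000) = 24.6 m/s.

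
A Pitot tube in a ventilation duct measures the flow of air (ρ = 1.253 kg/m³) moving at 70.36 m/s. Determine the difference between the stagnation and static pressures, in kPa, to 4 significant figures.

ΔP ≈ 3.102 kPa

The dynamic pressure equals the rise in static pressure at the stagnation point: ΔP = ½ρv².
ΔP = ½·1.253·70.36² = 3102 Pa.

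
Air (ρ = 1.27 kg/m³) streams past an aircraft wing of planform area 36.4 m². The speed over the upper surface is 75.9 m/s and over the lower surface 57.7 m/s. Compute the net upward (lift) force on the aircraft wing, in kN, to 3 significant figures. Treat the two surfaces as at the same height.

F = 56.2 kN

From P + ½ρv² = const at equal height, P_low − P_up = ½ρ(v_up² − v_low²).
ΔP = ½·1.27·(75.9² − 57.7²) = 1540 Pa.
Lift = ΔP · A = 1540 × 36.4 = 56200 N.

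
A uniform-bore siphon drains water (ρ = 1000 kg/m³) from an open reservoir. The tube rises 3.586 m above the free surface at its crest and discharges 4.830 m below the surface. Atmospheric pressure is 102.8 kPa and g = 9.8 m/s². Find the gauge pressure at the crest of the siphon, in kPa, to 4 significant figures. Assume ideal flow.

Bernoulli surface→outlet gives ½v² = g·h_out, so v = √(2·9.8·4.830) = 9.730 m/s.
The bore is uniform, so the speed at the crest is the same v. Bernoulli surface→crest: P_atm = P_top + ½ρv² + ρg·h_top.
P_top = 102800 − ½·1000·9.730² − 1000·9.8·3.586 = 20320 Pa. So P_gauge = P_top − P_atm = -82480 Pa.

P_gauge ≈ -82.48 kPa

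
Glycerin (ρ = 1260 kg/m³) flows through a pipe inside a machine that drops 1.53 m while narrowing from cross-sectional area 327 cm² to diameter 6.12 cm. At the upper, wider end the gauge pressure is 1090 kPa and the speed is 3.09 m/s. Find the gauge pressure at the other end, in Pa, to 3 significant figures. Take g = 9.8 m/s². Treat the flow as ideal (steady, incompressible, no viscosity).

By continuity, v₂ = v₁·A₁/A₂ = 3.09·(327/29.4) = 34.3 m/s.
Energy conservation along the streamline gives P₂ = P₁ − ½ρ(v₂² − v₁²) − ρg(h₂ − h₁).
P₂ = 1090000 + ½·1260·(3.09² − 34.3²) − 1260·9.8·(−1.53) = 1090000 + (-737000) − (-18900) = 372000 Pa.

372000 Pa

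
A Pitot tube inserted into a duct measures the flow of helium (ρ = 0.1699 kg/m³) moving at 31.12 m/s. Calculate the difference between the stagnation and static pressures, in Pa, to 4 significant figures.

ΔP ≈ 82.27 Pa

The dynamic pressure equals the rise in static pressure at the stagnation point: ΔP = ½ρv².
ΔP = ½·0.1699·31.12² = 82.27 Pa.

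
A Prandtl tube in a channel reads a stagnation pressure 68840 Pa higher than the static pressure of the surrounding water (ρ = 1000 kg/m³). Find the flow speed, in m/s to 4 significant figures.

At the stagnation point the flow is brought to rest, so Bernoulli gives P_stag − P_static = ½ρv².
v = √(2ΔP/ρ) = √(2·68840/1000) = 11.73 m/s.

v ≈ 11.73 m/s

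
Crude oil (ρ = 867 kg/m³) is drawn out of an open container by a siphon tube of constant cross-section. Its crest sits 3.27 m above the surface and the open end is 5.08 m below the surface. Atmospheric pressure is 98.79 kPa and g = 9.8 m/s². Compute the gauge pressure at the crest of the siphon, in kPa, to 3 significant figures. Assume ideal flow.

P_gauge = -70.9 kPa

The outlet speed comes from Torricelli: v = √(2g·5.08) = 9.98 m/s.
Continuity keeps v the same throughout the tube; from surface to crest, P_atm + 0 = P_top + ½ρv² + ρg·h_top.
P_top = 98790 − ½·867·9.98² − 867·9.8·3.27 = 27800 Pa. So P_gauge = P_top − P_atm = -70900 Pa.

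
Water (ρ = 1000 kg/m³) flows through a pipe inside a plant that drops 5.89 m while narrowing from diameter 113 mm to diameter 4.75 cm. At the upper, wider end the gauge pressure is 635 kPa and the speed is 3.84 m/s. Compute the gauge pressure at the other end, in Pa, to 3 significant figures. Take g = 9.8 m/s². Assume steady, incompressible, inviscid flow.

P₂ ≈ 464000 Pa

By continuity, v₂ = v₁·A₁/A₂ = 3.84·(100/17.7) = 21.7 m/s.
Energy conservation along the streamline gives P₂ = P₁ − ½ρ(v₂² − v₁²) − ρg(h₂ − h₁).
P₂ = 635000 + ½·1000·(3.84² − 21.7²) − 1000·9.8·(−5.89) = 635000 + (-229000) − (-57700) = 464000 Pa.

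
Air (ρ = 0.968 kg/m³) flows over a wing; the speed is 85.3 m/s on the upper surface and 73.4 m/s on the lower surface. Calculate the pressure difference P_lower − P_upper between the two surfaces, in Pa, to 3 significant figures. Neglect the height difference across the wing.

With negligible Δh, P + ½ρv² is constant, so P_low − P_up = ½ρ(v_up² − v_low²).
ΔP = ½·0.968·(85.3² − 73.4²) = 914 Pa.

ΔP ≈ 914 Pa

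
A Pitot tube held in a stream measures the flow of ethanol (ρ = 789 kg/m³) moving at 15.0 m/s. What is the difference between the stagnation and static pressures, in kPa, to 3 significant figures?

88.8 kPa

Bernoulli between the free stream and the stagnation point: ½ρv² = P_stag − P_static.
ΔP = ½·789·15.0² = 88800 Pa.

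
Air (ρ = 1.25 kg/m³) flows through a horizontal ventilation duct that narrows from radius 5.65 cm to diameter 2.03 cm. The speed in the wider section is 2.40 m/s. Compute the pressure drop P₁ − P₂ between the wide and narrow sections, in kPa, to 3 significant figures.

3.45 kPa

Continuity gives A₁v₁ = A₂v₂, so v₂ = (100 cm²)/(3.24 cm²) × 2.40 m/s = 74.4 m/s.
With no height change, Bernoulli's equation is P₁ + ½ρv₁² = P₂ + ½ρv₂².
P₁ − P₂ = ½·1.25·(74.4² − 2.40²) = ½·1.25·5520 = 3450 Pa.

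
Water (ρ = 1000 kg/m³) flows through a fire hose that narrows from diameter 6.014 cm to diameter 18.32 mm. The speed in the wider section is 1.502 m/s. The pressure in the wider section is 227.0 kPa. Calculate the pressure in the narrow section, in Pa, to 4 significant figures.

The volume flow rate is constant, so v₂ = (A₁/A₂)v₁ = (28.41/2.636)·1.502 = 16.19 m/s.
The pipe is horizontal, so Bernoulli reduces to P₁ + ½ρv₁² = P₂ + ½ρv₂².
P₂ = P₁ − ½ρ(v₂² − v₁²) = 227000 − ½·1000·(16.19² − 1.502²) = 227000 − 129900 = 97130 Pa.

P₂ = 97130 Pa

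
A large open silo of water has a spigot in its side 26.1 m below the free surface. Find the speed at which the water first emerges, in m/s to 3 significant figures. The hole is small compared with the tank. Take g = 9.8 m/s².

Torricelli's result v = √(2gh) gives v = √(2·9.8·26.1) = 22.6 m/s.

v ≈ 22.6 m/s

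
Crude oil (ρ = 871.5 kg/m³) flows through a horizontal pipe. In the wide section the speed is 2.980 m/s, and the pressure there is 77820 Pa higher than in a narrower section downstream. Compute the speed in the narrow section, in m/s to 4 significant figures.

Horizontal Bernoulli: P₁ + ½ρv₁² = P₂ + ½ρv₂², so v₂² = v₁² + 2(P₁ − P₂)/ρ.
v₂ = √(2.980² + 2·77820/871.5) = √(8.880 + 178.6) = 13.69 m/s.

v₂ ≈ 13.69 m/s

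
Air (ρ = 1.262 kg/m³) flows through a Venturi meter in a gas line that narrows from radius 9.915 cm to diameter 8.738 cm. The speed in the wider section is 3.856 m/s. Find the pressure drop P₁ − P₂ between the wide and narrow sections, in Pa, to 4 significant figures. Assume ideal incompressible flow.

The volume flow rate is constant, so v₂ = (A₁/A₂)v₁ = (308.8/59.97)·3.856 = 19.86 m/s.
Bernoulli (h₁ = h₂): P₁ − P₂ = ½ρ(v₂² − v₁²).
P₁ − P₂ = ½·1.262·(19.86² − 3.856²) = ½·1.262·379.5 = 239.5 Pa.

ΔP ≈ 239.5 Pa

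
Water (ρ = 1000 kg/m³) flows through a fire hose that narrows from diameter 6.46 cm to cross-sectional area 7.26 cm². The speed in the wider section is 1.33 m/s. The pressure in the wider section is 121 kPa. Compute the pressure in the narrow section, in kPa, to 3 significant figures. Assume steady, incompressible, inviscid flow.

Mass conservation (A₁v₁ = A₂v₂) gives v₂ = 1.33 × 32.8/7.26 = 6.00 m/s.
Bernoulli (h₁ = h₂): P₁ − P₂ = ½ρ(v₂² − v₁²).
P₂ = P₁ − ½ρ(v₂² − v₁²) = 121000 − ½·1000·(6.00² − 1.33²) = 121000 − 17100 = 104000 Pa.

P₂ = 104 kPa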